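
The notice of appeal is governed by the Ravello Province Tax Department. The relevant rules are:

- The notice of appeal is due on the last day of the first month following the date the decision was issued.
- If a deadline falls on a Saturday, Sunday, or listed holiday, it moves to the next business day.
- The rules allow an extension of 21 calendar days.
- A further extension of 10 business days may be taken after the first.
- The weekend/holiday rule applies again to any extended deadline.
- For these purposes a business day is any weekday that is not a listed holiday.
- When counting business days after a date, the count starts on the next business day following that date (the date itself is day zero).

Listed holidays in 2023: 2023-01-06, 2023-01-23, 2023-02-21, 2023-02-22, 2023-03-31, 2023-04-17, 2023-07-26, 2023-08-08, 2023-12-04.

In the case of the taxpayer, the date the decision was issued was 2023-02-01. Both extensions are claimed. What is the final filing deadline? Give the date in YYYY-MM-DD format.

The first month after 2023-02-01 is March 2023, whose last day is 2023-03-31.
Because 2023-03-31 is a listed holiday, the deadline becomes 2023-04-03 (Monday).
Applying the 21-calendar-day extension: 2023-04-03 + 21 days = 2023-04-24.
2023-04-24 falls on a Monday, which is a business day, so no adjustment is needed.
Counting 10 further business days from 2023-04-24 reaches 2023-05-08.
2023-05-08 falls on a Monday, which is a business day, so no adjustment is needed.
The final due date is 2023-05-08.

2023-05-08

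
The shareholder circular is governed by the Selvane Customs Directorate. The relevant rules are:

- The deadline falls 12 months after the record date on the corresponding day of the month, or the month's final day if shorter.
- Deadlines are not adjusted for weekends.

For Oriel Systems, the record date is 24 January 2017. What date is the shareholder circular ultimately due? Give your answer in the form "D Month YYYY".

24 January 2018

12 months from 24 January 2017 is 24 January 2018.
24 January 2018 is a Wednesday; no weekend or holiday adjustment applies.
The final due date is 24 January 2018.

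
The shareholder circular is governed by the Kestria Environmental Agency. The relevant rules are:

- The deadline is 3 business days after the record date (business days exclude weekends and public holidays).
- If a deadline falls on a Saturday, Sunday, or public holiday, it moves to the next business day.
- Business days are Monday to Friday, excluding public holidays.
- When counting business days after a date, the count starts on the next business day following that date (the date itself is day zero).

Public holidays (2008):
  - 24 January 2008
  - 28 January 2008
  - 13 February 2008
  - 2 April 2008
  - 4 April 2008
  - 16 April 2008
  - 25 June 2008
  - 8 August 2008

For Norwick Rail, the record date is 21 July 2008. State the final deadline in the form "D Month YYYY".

24 July 2008

Starting the day after 21 July 2008 and counting 3 business days lands on 24 July 2008.
24 July 2008 is a Thursday and not a listed holiday, so it stands.
The final due date is 24 July 2008.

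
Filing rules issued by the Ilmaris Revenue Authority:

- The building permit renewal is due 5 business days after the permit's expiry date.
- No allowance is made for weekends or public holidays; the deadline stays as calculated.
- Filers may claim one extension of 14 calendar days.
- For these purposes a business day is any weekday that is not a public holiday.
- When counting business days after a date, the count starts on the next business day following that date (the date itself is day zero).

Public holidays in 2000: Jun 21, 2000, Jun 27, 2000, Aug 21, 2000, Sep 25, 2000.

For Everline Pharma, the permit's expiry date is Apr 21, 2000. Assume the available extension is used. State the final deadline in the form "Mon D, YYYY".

Starting the day after Apr 21, 2000 and counting 5 business days lands on Apr 28, 2000.
No adjustment is made for weekends or holidays, so Apr 28, 2000 stands.
Add the 14 calendar-day extension to Apr 28, 2000: May 12, 2000.
May 12, 2000 falls on a Friday. The rules make no weekend/holiday allowance, so it remains May 12, 2000.
Final deadline: May 12, 2000.

May 12, 2000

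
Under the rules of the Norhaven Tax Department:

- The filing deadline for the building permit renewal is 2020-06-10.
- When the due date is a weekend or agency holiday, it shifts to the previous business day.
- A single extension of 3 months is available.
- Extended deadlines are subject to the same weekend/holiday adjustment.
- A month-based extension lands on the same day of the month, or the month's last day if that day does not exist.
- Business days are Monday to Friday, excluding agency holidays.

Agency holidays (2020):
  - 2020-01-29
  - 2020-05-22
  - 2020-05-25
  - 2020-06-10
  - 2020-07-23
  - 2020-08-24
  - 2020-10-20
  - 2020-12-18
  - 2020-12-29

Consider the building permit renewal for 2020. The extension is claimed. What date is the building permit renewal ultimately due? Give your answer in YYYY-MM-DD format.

2020-09-09

Start from the fixed due date, 2020-06-10.
2020-06-10 is a listed holiday; the preceding business day is 2020-06-09 (Tuesday).
The 3 months extension carries 2020-06-09 to 2020-09-09.
Since 2020-09-09 is a Wednesday and not a holiday, the date is unchanged.
So the filing is due 2020-09-09.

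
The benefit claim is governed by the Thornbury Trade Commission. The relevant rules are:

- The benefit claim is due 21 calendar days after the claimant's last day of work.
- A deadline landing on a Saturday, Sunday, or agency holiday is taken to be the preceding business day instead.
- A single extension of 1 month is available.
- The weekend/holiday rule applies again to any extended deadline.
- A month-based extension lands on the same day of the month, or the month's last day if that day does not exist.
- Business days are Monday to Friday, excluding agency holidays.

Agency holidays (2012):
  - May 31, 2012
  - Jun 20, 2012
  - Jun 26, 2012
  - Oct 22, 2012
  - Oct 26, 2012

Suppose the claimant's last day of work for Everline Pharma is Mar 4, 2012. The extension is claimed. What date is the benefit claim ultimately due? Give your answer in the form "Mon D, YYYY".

From Mar 4, 2012, 21 calendar days later is Mar 25, 2012.
Mar 25, 2012 is a Sunday; the preceding business day is Mar 23, 2012 (Friday).
Add 1 month to Mar 23, 2012: Apr 23, 2012.
Apr 23, 2012 (Monday) is already a business day.
Final deadline: Apr 23, 2012.

Apr 23, 2012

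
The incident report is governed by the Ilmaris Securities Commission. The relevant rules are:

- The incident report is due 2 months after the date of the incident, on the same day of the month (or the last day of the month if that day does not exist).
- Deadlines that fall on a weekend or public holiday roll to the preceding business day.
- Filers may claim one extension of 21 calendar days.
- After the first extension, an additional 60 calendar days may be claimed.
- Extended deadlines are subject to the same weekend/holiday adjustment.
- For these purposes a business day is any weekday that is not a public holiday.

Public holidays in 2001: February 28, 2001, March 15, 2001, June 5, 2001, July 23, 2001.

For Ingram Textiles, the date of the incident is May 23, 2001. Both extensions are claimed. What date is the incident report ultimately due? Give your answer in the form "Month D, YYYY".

October 9, 2001

2 months after May 23, 2001, on the same day of the month, is July 23, 2001.
Because July 23, 2001 is a listed holiday, the deadline becomes July 20, 2001 (Friday).
Applying the 21-calendar-day extension: July 20, 2001 + 21 days = August 10, 2001.
August 10, 2001 (Friday) is already a business day.
Add the 60 calendar-day extension to August 10, 2001: October 9, 2001.
October 9, 2001 is a Tuesday and not a listed holiday, so it stands.
The final due date is October 9, 2001.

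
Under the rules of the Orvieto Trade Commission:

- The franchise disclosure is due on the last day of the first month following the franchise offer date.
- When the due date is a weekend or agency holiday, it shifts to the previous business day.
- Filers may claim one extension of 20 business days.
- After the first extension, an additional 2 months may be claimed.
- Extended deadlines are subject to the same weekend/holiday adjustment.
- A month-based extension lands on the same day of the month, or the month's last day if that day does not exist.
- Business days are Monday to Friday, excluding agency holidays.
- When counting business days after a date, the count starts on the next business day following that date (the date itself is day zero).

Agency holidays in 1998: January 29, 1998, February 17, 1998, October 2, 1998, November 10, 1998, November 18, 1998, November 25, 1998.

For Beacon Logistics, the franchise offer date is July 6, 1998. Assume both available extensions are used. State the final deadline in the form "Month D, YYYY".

1 month after July 6, 1998 falls in August 1998; the last day of that month is August 31, 1998.
August 31, 1998 is a Monday and not a listed holiday, so it stands.
The 20-business-day extension runs from August 31, 1998 to September 28, 1998.
September 28, 1998 is a Monday and not a listed holiday, so it stands.
Add 2 months to September 28, 1998: November 28, 1998.
November 28, 1998 is a Saturday; the preceding business day is November 27, 1998 (Friday).
Deadline: November 27, 1998.

November 27, 1998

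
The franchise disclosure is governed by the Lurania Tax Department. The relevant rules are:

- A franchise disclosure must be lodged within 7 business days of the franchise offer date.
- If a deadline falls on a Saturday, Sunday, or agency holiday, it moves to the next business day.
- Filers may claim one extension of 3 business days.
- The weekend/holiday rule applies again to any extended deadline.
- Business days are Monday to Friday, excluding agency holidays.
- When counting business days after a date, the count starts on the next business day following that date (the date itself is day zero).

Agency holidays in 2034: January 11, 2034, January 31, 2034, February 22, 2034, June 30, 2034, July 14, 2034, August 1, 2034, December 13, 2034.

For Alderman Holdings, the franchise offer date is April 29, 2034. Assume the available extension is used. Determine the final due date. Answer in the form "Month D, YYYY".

May 12, 2034

7 business days after April 29, 2034, excluding weekends and holidays, is May 9, 2034.
Since May 9, 2034 is a Tuesday and not a holiday, the date is unchanged.
Counting 3 further business days from May 9, 2034 reaches May 12, 2034.
Since May 12, 2034 is a Friday and not a holiday, the date is unchanged.
Deadline: May 12, 2034.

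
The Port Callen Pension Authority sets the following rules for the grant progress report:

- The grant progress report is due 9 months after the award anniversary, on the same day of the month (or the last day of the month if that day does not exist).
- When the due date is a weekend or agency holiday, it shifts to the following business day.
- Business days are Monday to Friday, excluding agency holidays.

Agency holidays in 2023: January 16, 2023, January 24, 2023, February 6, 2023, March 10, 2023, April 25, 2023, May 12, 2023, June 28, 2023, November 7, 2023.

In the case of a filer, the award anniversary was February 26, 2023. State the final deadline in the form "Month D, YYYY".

9 months after February 26, 2023, on the same day of the month, is November 26, 2023.
November 26, 2023 is a Sunday, so it moves to the next business day, November 27, 2023 (Monday).
Final deadline: November 27, 2023.

November 27, 2023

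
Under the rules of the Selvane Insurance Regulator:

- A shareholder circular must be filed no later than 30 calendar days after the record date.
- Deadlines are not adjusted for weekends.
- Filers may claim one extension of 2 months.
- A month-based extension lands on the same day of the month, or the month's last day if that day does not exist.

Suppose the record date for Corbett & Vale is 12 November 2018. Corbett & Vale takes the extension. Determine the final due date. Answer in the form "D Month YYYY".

12 February 2019

Adding 30 calendar days to 12 November 2018 gives 12 December 2018.
12 December 2018 is a Wednesday; no weekend or holiday adjustment applies.
Applying the 2 months extension: 2 months after 12 December 2018 is 12 February 2019.
12 February 2019 falls on a Tuesday. The rules make no weekend/holiday allowance, so it remains 12 February 2019.
The final due date is 12 February 2019.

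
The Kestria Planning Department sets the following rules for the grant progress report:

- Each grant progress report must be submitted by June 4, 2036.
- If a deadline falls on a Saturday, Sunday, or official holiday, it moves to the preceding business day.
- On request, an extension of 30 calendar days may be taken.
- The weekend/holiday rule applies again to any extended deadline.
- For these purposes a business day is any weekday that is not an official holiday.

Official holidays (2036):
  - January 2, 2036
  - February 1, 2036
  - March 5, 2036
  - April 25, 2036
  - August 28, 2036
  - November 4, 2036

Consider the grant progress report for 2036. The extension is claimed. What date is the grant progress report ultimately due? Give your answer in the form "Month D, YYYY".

The stated deadline is June 4, 2036.
Since June 4, 2036 is a Wednesday and not a holiday, the date is unchanged.
The 30-calendar-day extension moves the deadline from June 4, 2036 to July 4, 2036.
July 4, 2036 (Friday) is already a business day.
Final deadline: July 4, 2036.

July 4, 2036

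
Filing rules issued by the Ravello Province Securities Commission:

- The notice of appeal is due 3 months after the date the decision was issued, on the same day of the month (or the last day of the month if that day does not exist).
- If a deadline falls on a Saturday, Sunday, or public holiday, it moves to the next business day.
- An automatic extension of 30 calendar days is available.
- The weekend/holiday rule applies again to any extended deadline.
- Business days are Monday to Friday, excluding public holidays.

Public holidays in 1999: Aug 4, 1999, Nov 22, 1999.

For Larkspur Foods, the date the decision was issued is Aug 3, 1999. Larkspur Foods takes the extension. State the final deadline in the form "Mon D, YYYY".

Dec 3, 1999

3 months after Aug 3, 1999, on the same day of the month, is Nov 3, 1999.
Nov 3, 1999 falls on a Wednesday, which is a business day, so no adjustment is needed.
Applying the 30-calendar-day extension: Nov 3, 1999 + 30 days = Dec 3, 1999.
Dec 3, 1999 is a Friday and not a listed holiday, so it stands.
Deadline: Dec 3, 1999.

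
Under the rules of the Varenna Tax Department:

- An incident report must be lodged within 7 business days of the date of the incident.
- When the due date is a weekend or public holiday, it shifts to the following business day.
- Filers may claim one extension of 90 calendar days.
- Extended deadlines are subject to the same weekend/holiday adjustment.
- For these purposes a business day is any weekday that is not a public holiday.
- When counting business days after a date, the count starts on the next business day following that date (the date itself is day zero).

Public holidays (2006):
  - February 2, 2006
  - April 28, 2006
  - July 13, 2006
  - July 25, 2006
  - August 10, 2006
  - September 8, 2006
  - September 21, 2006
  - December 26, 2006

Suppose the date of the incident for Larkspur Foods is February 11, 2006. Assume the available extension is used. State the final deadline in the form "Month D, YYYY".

May 22, 2006

Starting the day after February 11, 2006 and counting 7 business days lands on February 21, 2006.
February 21, 2006 (Tuesday) is already a business day.
With the 90-day extension, February 21, 2006 becomes May 22, 2006.
May 22, 2006 (Monday) is already a business day.
The final due date is May 22, 2006.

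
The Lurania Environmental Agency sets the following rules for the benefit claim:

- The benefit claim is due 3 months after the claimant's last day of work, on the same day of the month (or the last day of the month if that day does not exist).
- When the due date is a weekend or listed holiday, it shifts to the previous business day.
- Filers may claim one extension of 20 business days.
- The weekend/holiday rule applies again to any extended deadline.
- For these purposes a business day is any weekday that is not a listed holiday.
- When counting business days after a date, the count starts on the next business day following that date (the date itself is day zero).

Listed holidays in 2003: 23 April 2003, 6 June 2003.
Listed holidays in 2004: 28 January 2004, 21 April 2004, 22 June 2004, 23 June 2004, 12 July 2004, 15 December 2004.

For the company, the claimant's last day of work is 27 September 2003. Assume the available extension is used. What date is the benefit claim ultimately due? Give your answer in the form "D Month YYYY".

23 January 2004

3 months from 27 September 2003 is 27 December 2003.
27 December 2003 is a Saturday; the preceding business day is 26 December 2003 (Friday).
Counting 20 further business days from 26 December 2003 reaches 23 January 2004.
Since 23 January 2004 is a Friday and not a holiday, the date is unchanged.
The final due date is 23 January 2004.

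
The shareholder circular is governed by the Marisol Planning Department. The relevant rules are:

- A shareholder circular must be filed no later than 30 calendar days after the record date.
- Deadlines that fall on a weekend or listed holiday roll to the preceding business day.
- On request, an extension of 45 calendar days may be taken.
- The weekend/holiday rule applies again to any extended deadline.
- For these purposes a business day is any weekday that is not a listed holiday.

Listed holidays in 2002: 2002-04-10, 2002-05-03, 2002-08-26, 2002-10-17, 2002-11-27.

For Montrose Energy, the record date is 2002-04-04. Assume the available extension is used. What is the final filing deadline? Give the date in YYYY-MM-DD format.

2002-06-14

From 2002-04-04, 30 calendar days later is 2002-05-04.
2002-05-04 falls on a Saturday. Rolling to the preceding business day gives 2002-05-02, a Thursday.
The 45-calendar-day extension moves the deadline from 2002-05-02 to 2002-06-16.
2002-06-16 falls on a Sunday. Rolling to the preceding business day gives 2002-06-14, a Friday.
Deadline: 2002-06-14.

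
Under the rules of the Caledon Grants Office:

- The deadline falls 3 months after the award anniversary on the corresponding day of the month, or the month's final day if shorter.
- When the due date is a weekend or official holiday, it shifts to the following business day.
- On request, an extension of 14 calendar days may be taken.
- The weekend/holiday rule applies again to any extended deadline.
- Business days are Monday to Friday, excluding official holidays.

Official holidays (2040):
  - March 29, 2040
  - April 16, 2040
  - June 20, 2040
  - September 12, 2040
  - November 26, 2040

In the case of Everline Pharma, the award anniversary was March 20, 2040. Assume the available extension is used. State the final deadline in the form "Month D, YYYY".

July 5, 2040

3 months after March 20, 2040, on the same day of the month, is June 20, 2040.
June 20, 2040 is a listed holiday, so it moves to the next business day, June 21, 2040 (Thursday).
Applying the 14-calendar-day extension: June 21, 2040 + 14 days = July 5, 2040.
July 5, 2040 is a Thursday and not a listed holiday, so it stands.
Final deadline: July 5, 2040.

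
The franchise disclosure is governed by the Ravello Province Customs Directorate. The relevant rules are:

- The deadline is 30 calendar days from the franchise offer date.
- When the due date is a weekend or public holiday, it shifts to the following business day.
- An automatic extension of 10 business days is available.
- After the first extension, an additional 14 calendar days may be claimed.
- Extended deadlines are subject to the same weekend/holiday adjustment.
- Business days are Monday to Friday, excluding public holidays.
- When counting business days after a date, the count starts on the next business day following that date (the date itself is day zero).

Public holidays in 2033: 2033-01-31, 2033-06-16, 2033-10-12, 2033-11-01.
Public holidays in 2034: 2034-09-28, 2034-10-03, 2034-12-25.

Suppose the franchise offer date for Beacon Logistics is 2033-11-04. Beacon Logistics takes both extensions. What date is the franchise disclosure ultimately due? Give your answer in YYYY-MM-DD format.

2034-01-02

Trigger date 2033-11-04 + 30 calendar days = 2033-12-04.
2033-12-04 falls on a Sunday. Rolling to the next business day gives 2033-12-05, a Monday.
Applying the 10-business-day extension: 10 business days after 2033-12-05 is 2033-12-19.
2033-12-19 is a Monday and not a listed holiday, so it stands.
Applying the 14-calendar-day extension: 2033-12-19 + 14 days = 2034-01-02.
2034-01-02 (Monday) is already a business day.
Final deadline: 2034-01-02.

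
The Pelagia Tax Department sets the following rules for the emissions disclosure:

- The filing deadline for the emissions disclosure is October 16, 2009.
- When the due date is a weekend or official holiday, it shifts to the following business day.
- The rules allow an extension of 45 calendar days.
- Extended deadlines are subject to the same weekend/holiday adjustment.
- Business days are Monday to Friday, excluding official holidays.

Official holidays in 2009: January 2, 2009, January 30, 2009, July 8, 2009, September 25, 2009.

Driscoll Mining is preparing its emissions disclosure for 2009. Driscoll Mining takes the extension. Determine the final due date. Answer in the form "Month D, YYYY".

November 30, 2009

The stated deadline is October 16, 2009.
Since October 16, 2009 is a Friday and not a holiday, the date is unchanged.
Applying the 45-calendar-day extension: October 16, 2009 + 45 days = November 30, 2009.
Since November 30, 2009 is a Monday and not a holiday, the date is unchanged.
Final deadline: November 30, 2009.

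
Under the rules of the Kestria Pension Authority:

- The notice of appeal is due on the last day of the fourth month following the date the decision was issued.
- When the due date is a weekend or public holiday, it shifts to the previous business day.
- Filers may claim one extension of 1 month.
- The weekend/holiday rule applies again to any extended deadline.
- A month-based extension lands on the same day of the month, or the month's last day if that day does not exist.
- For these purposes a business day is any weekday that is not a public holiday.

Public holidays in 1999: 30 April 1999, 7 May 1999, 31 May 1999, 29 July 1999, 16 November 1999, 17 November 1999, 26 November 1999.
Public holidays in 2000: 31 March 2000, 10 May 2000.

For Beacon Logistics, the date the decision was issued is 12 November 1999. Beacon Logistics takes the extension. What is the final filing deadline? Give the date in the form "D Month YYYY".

4 months after 12 November 1999 falls in March 2000; the last day of that month is 31 March 2000.
31 March 2000 is a listed holiday, so it moves to the preceding business day, 30 March 2000 (Thursday).
The 1 month extension carries 30 March 2000 to 30 April 2000.
30 April 2000 falls on a Sunday. Rolling to the preceding business day gives 28 April 2000, a Friday.
Deadline: 28 April 2000.

28 April 2000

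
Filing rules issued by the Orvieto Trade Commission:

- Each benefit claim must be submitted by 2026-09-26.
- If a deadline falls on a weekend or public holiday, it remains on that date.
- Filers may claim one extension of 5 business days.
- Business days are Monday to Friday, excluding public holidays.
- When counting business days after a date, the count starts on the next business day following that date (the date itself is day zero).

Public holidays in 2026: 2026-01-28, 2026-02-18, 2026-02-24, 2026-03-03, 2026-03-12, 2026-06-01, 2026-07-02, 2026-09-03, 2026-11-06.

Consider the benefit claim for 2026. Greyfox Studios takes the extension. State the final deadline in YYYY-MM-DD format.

2026-10-02

The statutory due date is 2026-09-26.
2026-09-26 is a Saturday; no weekend or holiday adjustment applies.
The 5-business-day extension runs from 2026-09-26 to 2026-10-02.
2026-10-02 falls on a Friday. The rules make no weekend/holiday allowance, so it remains 2026-10-02.
Deadline: 2026-10-02.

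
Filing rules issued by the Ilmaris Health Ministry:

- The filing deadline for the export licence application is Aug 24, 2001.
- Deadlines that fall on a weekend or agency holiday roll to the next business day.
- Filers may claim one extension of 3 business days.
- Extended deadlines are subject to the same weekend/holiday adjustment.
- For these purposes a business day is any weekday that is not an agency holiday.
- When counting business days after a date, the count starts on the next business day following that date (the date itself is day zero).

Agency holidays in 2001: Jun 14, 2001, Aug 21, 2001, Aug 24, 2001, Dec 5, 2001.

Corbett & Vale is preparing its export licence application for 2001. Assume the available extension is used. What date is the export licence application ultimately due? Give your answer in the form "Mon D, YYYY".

Aug 30, 2001

The statutory due date is Aug 24, 2001.
Because Aug 24, 2001 is a listed holiday, the deadline becomes Aug 27, 2001 (Monday).
The 3-business-day extension runs from Aug 27, 2001 to Aug 30, 2001.
Aug 30, 2001 is a Thursday and not a listed holiday, so it stands.
The final due date is Aug 30, 2001.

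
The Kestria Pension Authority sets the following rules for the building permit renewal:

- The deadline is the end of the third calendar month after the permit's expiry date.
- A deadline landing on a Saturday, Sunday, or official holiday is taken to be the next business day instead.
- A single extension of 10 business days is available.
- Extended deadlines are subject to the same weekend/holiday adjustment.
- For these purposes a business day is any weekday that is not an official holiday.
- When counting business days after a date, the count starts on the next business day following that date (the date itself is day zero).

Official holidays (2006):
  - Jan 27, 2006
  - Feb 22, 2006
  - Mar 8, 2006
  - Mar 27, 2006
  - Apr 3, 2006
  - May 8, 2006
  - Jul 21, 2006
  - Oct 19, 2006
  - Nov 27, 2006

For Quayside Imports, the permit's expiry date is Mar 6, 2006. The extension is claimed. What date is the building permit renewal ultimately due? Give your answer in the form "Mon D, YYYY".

3 months after Mar 6, 2006 falls in June 2006; the last day of that month is Jun 30, 2006.
Jun 30, 2006 is a Friday and not a listed holiday, so it stands.
Applying the 10-business-day extension: 10 business days after Jun 30, 2006 is Jul 14, 2006.
Jul 14, 2006 (Friday) is already a business day.
Final deadline: Jul 14, 2006.

Jul 14, 2006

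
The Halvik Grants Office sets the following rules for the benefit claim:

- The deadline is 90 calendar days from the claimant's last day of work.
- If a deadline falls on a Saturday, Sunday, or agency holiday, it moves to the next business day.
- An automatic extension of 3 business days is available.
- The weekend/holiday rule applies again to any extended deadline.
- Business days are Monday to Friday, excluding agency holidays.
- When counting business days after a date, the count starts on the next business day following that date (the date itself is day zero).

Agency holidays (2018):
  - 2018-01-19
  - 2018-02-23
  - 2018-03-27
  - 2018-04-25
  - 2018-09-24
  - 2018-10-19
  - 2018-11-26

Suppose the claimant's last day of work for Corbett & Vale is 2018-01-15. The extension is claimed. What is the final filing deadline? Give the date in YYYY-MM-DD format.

From 2018-01-15, 90 calendar days later is 2018-04-15.
2018-04-15 falls on a Sunday. Rolling to the next business day gives 2018-04-16, a Monday.
Counting 3 further business days from 2018-04-16 reaches 2018-04-19.
2018-04-19 falls on a Thursday, which is a business day, so no adjustment is needed.
Deadline: 2018-04-19.

2018-04-19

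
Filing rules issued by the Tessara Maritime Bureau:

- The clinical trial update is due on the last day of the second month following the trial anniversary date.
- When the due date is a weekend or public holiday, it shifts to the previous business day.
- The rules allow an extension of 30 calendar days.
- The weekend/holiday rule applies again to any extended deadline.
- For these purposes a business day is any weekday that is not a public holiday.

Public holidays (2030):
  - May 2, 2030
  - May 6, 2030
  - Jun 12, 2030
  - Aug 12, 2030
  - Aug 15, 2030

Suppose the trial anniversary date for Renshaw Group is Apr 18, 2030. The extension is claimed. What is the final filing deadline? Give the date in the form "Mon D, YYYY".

Jul 26, 2030

2 months after Apr 18, 2030 falls in June 2030; the last day of that month is Jun 30, 2030.
Because Jun 30, 2030 is a Sunday, the deadline becomes Jun 28, 2030 (Friday).
With the 30-day extension, Jun 28, 2030 becomes Jul 28, 2030.
Jul 28, 2030 is a Sunday; the preceding business day is Jul 26, 2030 (Friday).
So the filing is due Jul 26, 2030.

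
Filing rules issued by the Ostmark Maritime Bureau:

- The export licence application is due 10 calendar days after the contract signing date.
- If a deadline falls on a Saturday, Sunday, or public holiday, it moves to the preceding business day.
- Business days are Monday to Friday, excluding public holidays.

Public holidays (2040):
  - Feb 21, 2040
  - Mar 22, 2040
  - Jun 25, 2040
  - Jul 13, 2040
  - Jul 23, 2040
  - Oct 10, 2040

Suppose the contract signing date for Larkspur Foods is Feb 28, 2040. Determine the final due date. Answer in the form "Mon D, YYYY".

Adding 10 calendar days to Feb 28, 2040 gives Mar 9, 2040.
Mar 9, 2040 is a Friday and not a listed holiday, so it stands.
Final deadline: Mar 9, 2040.

Mar 9, 2040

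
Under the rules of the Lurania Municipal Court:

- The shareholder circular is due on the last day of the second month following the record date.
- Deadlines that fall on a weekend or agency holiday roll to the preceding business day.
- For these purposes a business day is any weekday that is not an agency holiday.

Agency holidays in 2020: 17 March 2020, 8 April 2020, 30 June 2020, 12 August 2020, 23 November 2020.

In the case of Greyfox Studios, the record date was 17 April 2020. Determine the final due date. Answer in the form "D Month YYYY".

29 June 2020

2 months after 17 April 2020 falls in June 2020; the last day of that month is 30 June 2020.
Because 30 June 2020 is a listed holiday, the deadline becomes 29 June 2020 (Monday).
Final deadline: 29 June 2020.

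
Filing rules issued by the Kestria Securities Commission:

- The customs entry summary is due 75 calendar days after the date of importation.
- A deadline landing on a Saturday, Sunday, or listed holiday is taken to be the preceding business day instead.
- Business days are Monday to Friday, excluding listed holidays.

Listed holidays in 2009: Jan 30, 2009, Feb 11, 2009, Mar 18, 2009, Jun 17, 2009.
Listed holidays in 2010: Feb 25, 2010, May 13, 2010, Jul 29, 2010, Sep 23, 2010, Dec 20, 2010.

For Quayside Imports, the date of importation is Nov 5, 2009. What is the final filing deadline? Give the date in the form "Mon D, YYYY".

Jan 19, 2010

From Nov 5, 2009, 75 calendar days later is Jan 19, 2010.
Since Jan 19, 2010 is a Tuesday and not a holiday, the date is unchanged.
Final deadline: Jan 19, 2010.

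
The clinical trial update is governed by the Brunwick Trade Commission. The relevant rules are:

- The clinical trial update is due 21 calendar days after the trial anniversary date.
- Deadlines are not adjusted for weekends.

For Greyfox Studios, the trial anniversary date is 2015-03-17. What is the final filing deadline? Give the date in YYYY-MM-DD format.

2015-04-07

21 calendar days after 2015-03-17 is 2015-04-07.
2015-04-07 is a Tuesday; no weekend or holiday adjustment applies.
Deadline: 2015-04-07.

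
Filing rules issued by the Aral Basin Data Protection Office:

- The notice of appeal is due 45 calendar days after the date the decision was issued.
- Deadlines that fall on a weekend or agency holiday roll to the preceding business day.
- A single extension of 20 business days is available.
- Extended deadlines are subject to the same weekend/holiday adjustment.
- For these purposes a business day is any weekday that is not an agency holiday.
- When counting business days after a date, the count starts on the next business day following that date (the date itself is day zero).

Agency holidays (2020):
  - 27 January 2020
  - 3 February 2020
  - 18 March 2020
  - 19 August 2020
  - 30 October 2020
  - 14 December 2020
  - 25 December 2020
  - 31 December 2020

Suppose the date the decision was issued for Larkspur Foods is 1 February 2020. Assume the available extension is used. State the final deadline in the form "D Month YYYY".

45 calendar days after 1 February 2020 is 17 March 2020.
17 March 2020 is a Tuesday and not a listed holiday, so it stands.
Counting 20 further business days from 17 March 2020 reaches 15 April 2020.
15 April 2020 falls on a Wednesday, which is a business day, so no adjustment is needed.
The final due date is 15 April 2020.

15 April 2020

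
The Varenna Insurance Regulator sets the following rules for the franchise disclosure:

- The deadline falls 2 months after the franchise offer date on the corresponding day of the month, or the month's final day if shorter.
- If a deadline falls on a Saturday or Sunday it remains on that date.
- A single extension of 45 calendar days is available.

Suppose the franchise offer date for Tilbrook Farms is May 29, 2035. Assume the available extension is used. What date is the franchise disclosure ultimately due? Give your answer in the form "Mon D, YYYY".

Moving 2 months forward from May 29, 2035 on the corresponding day gives Jul 29, 2035.
Jul 29, 2035 is a Sunday; no weekend or holiday adjustment applies.
Add the 45 calendar-day extension to Jul 29, 2035: Sep 12, 2035.
No adjustment is made for weekends or holidays, so Sep 12, 2035 stands.
Final deadline: Sep 12, 2035.

Sep 12, 2035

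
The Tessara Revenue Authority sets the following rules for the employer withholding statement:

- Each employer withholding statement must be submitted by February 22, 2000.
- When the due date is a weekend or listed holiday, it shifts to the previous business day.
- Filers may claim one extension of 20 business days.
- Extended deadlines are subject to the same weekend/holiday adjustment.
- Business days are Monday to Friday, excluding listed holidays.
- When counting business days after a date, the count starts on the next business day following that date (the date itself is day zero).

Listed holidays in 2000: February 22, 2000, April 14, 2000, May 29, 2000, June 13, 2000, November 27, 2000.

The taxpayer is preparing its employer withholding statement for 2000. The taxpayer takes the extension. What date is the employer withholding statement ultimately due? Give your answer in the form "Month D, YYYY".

The statutory due date is February 22, 2000.
February 22, 2000 falls on a listed holiday. Rolling to the preceding business day gives February 21, 2000, a Monday.
Applying the 20-business-day extension: 20 business days after February 21, 2000 is March 21, 2000.
March 21, 2000 (Tuesday) is already a business day.
Final deadline: March 21, 2000.

March 21, 2000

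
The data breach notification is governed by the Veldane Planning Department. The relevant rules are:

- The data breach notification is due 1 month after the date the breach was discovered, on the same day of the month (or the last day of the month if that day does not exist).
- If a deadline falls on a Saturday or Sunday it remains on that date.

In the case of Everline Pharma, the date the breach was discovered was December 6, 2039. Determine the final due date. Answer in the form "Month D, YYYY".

January 6, 2040

1 month from December 6, 2039 is January 6, 2040.
January 6, 2040 falls on a Friday. The rules make no weekend/holiday allowance, so it remains January 6, 2040.
Final deadline: January 6, 2040.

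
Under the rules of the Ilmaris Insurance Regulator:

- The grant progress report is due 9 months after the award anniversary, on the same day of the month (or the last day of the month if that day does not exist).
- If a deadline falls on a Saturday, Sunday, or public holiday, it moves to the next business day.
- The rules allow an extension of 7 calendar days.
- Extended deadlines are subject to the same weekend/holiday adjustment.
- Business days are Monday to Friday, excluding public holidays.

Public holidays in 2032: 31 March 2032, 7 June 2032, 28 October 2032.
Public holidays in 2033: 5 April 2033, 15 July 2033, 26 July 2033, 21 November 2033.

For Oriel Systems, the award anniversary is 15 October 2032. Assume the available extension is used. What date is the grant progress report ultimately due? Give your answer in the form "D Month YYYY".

9 months from 15 October 2032 is 15 July 2033.
15 July 2033 falls on a listed holiday. Rolling to the next business day gives 18 July 2033, a Monday.
With the 7-day extension, 18 July 2033 becomes 25 July 2033.
25 July 2033 falls on a Monday, which is a business day, so no adjustment is needed.
So the filing is due 25 July 2033.

25 July 2033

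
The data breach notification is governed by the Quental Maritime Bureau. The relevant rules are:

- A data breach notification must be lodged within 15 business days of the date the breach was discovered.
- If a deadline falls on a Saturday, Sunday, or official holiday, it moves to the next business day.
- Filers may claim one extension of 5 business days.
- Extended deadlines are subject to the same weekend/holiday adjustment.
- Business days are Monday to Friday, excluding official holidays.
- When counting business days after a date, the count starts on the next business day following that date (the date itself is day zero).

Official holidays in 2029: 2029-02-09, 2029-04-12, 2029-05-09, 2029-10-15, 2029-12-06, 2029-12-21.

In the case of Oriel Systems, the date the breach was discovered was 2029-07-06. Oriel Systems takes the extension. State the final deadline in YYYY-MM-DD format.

Counting 15 business days after 2029-07-06 (skipping weekends and listed holidays) reaches 2029-07-27.
2029-07-27 (Friday) is already a business day.
Applying the 5-business-day extension: 5 business days after 2029-07-27 is 2029-08-03.
2029-08-03 (Friday) is already a business day.
Final deadline: 2029-08-03.

2029-08-03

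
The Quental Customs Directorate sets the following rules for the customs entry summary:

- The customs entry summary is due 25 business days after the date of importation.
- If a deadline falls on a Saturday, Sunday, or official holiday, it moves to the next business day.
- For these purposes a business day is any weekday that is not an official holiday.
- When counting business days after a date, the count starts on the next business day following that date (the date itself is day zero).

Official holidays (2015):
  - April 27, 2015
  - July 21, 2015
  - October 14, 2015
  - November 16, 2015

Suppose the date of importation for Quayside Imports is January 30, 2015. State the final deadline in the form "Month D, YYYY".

March 6, 2015

Counting 25 business days after January 30, 2015 (skipping weekends and listed holidays) reaches March 6, 2015.
March 6, 2015 is a Friday and not a listed holiday, so it stands.
Deadline: March 6, 2015.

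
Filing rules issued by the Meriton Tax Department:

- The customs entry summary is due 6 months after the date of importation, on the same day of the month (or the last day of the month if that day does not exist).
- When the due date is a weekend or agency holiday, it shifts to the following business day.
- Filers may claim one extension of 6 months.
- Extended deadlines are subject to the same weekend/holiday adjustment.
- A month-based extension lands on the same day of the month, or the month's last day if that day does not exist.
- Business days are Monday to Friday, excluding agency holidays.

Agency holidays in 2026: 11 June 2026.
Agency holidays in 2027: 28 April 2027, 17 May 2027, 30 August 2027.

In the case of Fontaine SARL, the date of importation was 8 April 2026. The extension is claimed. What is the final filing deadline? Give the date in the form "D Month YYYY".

8 April 2027

6 months from 8 April 2026 is 8 October 2026.
8 October 2026 is a Thursday and not a listed holiday, so it stands.
Applying the 6 months extension: 6 months after 8 October 2026 is 8 April 2027.
8 April 2027 (Thursday) is already a business day.
Final deadline: 8 April 2027.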